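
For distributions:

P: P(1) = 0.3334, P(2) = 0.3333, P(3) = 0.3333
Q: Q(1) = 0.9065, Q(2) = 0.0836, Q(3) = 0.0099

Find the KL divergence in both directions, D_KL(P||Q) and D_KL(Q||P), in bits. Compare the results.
D_KL(P||Q) = 1.8748 bits, D_KL(Q||P) = 1.0911 bits. D_KL(P||Q) is larger than D_KL(Q||P) by 0.7837 bits; the two directions differ.

D_KL(P||Q) = Σ P(x) log₂(P(x)/Q(x))

Computing term by term:
  P(1)·log₂(P(1)/Q(1)) = 0.3334·log₂(0.3334/0.9065) = -0.48111
  P(2)·log₂(P(2)/Q(2)) = 0.3333·log₂(0.3333/0.0836) = 0.66502
  P(3)·log₂(P(3)/Q(3)) = 0.3333·log₂(0.3333/0.0099) = 1.69091

D_KL(P||Q) = -0.48111 + 0.66502 + 1.69091 = 1.87482 ≈ 1.8748 bits

D_KL(Q||P) = Σ Q(x) log₂(Q(x)/P(x))

Computing term by term:
  Q(1)·log₂(Q(1)/P(1)) = 0.9065·log₂(0.9065/0.3334) = 1.30813
  Q(2)·log₂(Q(2)/P(2)) = 0.0836·log₂(0.0836/0.3333) = -0.16680
  Q(3)·log₂(Q(3)/P(3)) = 0.0099·log₂(0.0099/0.3333) = -0.05023

D_KL(Q||P) = 1.30813 - 0.16680 - 0.05023 = 1.09110 ≈ 1.0911 bits

These are NOT equal (difference: 0.7837 bits). KL divergence is asymmetric: D_KL(P||Q) ≠ D_KL(Q||P) in general.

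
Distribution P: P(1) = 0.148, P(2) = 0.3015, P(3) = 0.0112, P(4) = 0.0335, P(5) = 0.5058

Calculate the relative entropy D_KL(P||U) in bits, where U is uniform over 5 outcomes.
0.6584 bits

U(i) = 1/5 for all i

D_KL(P||U) = Σ P(x) log₂(P(x) / (1/5))
           = Σ P(x) log₂(P(x)) + log₂(5)
           = log₂(5) - H(P)

H(P) = -Σ P(x) log₂(P(x)):
  -P(1)·log₂(P(1)) = -(0.148)·log₂(0.148) = 0.40794
  -P(2)·log₂(P(2)) = -(0.3015)·log₂(0.3015) = 0.52153
  -P(3)·log₂(P(3)) = -(0.0112)·log₂(0.0112) = 0.07258
  -P(4)·log₂(P(4)) = -(0.0335)·log₂(0.0335) = 0.16414
  -P(5)·log₂(P(5)) = -(0.5058)·log₂(0.5058) = 0.49738
H(P) = 0.40794 + 0.52153 + 0.07258 + 0.16414 + 0.49738 = 1.66357 bits

log₂(5) = 2.32193 bits

D_KL(P||U) = 2.32193 - 1.66357 = 0.65836 ≈ 0.6584 bits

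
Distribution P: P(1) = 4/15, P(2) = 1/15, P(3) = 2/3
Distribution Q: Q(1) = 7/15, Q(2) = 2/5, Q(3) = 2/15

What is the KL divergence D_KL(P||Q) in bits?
1.1603 bits

D_KL(P||Q) = Σ P(x) log₂(P(x)/Q(x))

Computing term by term:
  P(1)·log₂(P(1)/Q(1)) = (4/15)·log₂((4/15)/(7/15)) = -0.21529
  P(2)·log₂(P(2)/Q(2)) = (1/15)·log₂((1/15)/(2/5)) = -0.17233
  P(3)·log₂(P(3)/Q(3)) = (2/3)·log₂((2/3)/(2/15)) = 1.54795

D_KL(P||Q) = -0.21529 - 0.17233 + 1.54795 = 1.16033 ≈ 1.1603 bits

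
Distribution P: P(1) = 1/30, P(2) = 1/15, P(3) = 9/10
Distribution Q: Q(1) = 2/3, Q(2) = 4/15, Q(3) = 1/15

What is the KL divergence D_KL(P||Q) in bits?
3.1020 bits

D_KL(P||Q) = Σ P(x) log₂(P(x)/Q(x))

Computing term by term:
  P(1)·log₂(P(1)/Q(1)) = (1/30)·log₂((1/30)/(2/3)) = -0.14406
  P(2)·log₂(P(2)/Q(2)) = (1/15)·log₂((1/15)/(4/15)) = -0.13333
  P(3)·log₂(P(3)/Q(3)) = (9/10)·log₂((9/10)/(1/15)) = 3.37940

D_KL(P||Q) = -0.14406 - 0.13333 + 3.37940 = 3.10201 ≈ 3.1020 bits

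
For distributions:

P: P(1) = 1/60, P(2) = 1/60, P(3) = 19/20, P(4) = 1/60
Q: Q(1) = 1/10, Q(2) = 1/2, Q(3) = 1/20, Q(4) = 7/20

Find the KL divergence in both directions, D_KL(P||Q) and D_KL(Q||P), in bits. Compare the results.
D_KL(P||Q) = 3.8375 bits, D_KL(Q||P) = 4.0369 bits. D_KL(Q||P) is larger than D_KL(P||Q) by 0.1994 bits; the two directions differ.

D_KL(P||Q) = Σ P(x) log₂(P(x)/Q(x))

Computing term by term:
  P(1)·log₂(P(1)/Q(1)) = (1/60)·log₂((1/60)/(1/10)) = -0.04308
  P(2)·log₂(P(2)/Q(2)) = (1/60)·log₂((1/60)/(1/2)) = -0.08178
  P(3)·log₂(P(3)/Q(3)) = (19/20)·log₂((19/20)/(1/20)) = 4.03553
  P(4)·log₂(P(4)/Q(4)) = (1/60)·log₂((1/60)/(7/20)) = -0.07321

D_KL(P||Q) = -0.04308 - 0.08178 + 4.03553 - 0.07321 = 3.83746 ≈ 3.8375 bits

D_KL(Q||P) = Σ Q(x) log₂(Q(x)/P(x))

Computing term by term:
  Q(1)·log₂(Q(1)/P(1)) = (1/10)·log₂((1/10)/(1/60)) = 0.25850
  Q(2)·log₂(Q(2)/P(2)) = (1/2)·log₂((1/2)/(1/60)) = 2.45345
  Q(3)·log₂(Q(3)/P(3)) = (1/20)·log₂((1/20)/(19/20)) = -0.21240
  Q(4)·log₂(Q(4)/P(4)) = (7/20)·log₂((7/20)/(1/60)) = 1.53731

D_KL(Q||P) = 0.25850 + 2.45345 - 0.21240 + 1.53731 = 4.03686 ≈ 4.0369 bits

These are NOT equal (difference: 0.1994 bits). KL divergence is asymmetric: D_KL(P||Q) ≠ D_KL(Q||P) in general.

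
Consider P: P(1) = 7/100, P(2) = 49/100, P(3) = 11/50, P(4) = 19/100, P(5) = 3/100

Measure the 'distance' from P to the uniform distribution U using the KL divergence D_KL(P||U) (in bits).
0.4615 bits

U(i) = 1/5 for all i

D_KL(P||U) = Σ P(x) log₂(P(x) / (1/5))
           = Σ P(x) log₂(P(x)) + log₂(5)
           = log₂(5) - H(P)

H(P) = -Σ P(x) log₂(P(x)):
  -P(1)·log₂(P(1)) = -(7/100)·log₂(7/100) = 0.26856
  -P(2)·log₂(P(2)) = -(49/100)·log₂(49/100) = 0.50428
  -P(3)·log₂(P(3)) = -(11/50)·log₂(11/50) = 0.48057
  -P(4)·log₂(P(4)) = -(19/100)·log₂(19/100) = 0.45523
  -P(5)·log₂(P(5)) = -(3/100)·log₂(3/100) = 0.15177
H(P) = 0.26856 + 0.50428 + 0.48057 + 0.45523 + 0.15177 = 1.86041 bits

log₂(5) = 2.32193 bits

D_KL(P||U) = 2.32193 - 1.86041 = 0.46152 ≈ 0.4615 bits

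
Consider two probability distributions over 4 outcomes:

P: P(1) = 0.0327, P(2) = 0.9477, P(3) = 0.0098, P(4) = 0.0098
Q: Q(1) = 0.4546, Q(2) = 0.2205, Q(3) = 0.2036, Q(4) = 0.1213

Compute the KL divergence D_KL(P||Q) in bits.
1.7910 bits

D_KL(P||Q) = Σ P(x) log₂(P(x)/Q(x))

Computing term by term:
  P(1)·log₂(P(1)/Q(1)) = 0.0327·log₂(0.0327/0.4546) = -0.12417
  P(2)·log₂(P(2)/Q(2)) = 0.9477·log₂(0.9477/0.2205) = 1.99363
  P(3)·log₂(P(3)/Q(3)) = 0.0098·log₂(0.0098/0.2036) = -0.04289
  P(4)·log₂(P(4)/Q(4)) = 0.0098·log₂(0.0098/0.1213) = -0.03557

D_KL(P||Q) = -0.12417 + 1.99363 - 0.04289 - 0.03557 = 1.79100 ≈ 1.7910 bits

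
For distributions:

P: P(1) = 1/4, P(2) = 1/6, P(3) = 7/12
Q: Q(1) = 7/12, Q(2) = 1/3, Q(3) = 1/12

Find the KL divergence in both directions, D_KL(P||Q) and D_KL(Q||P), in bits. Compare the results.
D_KL(P||Q) = 1.1654 bits, D_KL(Q||P) = 0.8124 bits. D_KL(P||Q) is larger than D_KL(Q||P) by 0.3530 bits; the two directions differ.

D_KL(P||Q) = Σ P(x) log₂(P(x)/Q(x))

Computing term by term:
  P(1)·log₂(P(1)/Q(1)) = (1/4)·log₂((1/4)/(7/12)) = -0.30560
  P(2)·log₂(P(2)/Q(2)) = (1/6)·log₂((1/6)/(1/3)) = -0.16667
  P(3)·log₂(P(3)/Q(3)) = (7/12)·log₂((7/12)/(1/12)) = 1.63762

D_KL(P||Q) = -0.30560 - 0.16667 + 1.63762 = 1.16535 ≈ 1.1654 bits

D_KL(Q||P) = Σ Q(x) log₂(Q(x)/P(x))

Computing term by term:
  Q(1)·log₂(Q(1)/P(1)) = (7/12)·log₂((7/12)/(1/4)) = 0.71306
  Q(2)·log₂(Q(2)/P(2)) = (1/3)·log₂((1/3)/(1/6)) = 0.33333
  Q(3)·log₂(Q(3)/P(3)) = (1/12)·log₂((1/12)/(7/12)) = -0.23395

D_KL(Q||P) = 0.71306 + 0.33333 - 0.23395 = 0.81244 ≈ 0.8124 bits

These are NOT equal (difference: 0.3530 bits). KL divergence is asymmetric: D_KL(P||Q) ≠ D_KL(Q||P) in general.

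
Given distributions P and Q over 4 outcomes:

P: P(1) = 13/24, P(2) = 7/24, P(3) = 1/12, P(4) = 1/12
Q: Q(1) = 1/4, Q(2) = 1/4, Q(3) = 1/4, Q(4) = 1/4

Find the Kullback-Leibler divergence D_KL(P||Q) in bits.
0.4049 bits

D_KL(P||Q) = Σ P(x) log₂(P(x)/Q(x))

Computing term by term:
  P(1)·log₂(P(1)/Q(1)) = (13/24)·log₂((13/24)/(1/4)) = 0.60422
  P(2)·log₂(P(2)/Q(2)) = (7/24)·log₂((7/24)/(1/4)) = 0.06486
  P(3)·log₂(P(3)/Q(3)) = (1/12)·log₂((1/12)/(1/4)) = -0.13208
  P(4)·log₂(P(4)/Q(4)) = (1/12)·log₂((1/12)/(1/4)) = -0.13208

D_KL(P||Q) = 0.60422 + 0.06486 - 0.13208 - 0.13208 = 0.40492 ≈ 0.4049 bits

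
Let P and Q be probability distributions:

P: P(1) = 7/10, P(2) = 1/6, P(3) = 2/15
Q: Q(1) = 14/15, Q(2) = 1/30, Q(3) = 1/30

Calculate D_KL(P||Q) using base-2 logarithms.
0.3631 bits

D_KL(P||Q) = Σ P(x) log₂(P(x)/Q(x))

Computing term by term:
  P(1)·log₂(P(1)/Q(1)) = (7/10)·log₂((7/10)/(14/15)) = -0.29053
  P(2)·log₂(P(2)/Q(2)) = (1/6)·log₂((1/6)/(1/30)) = 0.38699
  P(3)·log₂(P(3)/Q(3)) = (2/15)·log₂((2/15)/(1/30)) = 0.26667

D_KL(P||Q) = -0.29053 + 0.38699 + 0.26667 = 0.36313 ≈ 0.3631 bits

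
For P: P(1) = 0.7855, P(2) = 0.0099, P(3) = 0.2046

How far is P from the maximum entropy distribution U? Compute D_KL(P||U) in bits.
0.7771 bits

U(i) = 1/3 for all i

D_KL(P||U) = Σ P(x) log₂(P(x) / (1/3))
           = Σ P(x) log₂(P(x)) + log₂(3)
           = log₂(3) - H(P)

H(P) = -Σ P(x) log₂(P(x)):
  -P(1)·log₂(P(1)) = -(0.7855)·log₂(0.7855) = 0.27360
  -P(2)·log₂(P(2)) = -(0.0099)·log₂(0.0099) = 0.06592
  -P(3)·log₂(P(3)) = -(0.2046)·log₂(0.2046) = 0.46835
H(P) = 0.27360 + 0.06592 + 0.46835 = 0.80787 bits

log₂(3) = 1.58496 bits

D_KL(P||U) = 1.58496 - 0.80787 = 0.77709 ≈ 0.7771 bits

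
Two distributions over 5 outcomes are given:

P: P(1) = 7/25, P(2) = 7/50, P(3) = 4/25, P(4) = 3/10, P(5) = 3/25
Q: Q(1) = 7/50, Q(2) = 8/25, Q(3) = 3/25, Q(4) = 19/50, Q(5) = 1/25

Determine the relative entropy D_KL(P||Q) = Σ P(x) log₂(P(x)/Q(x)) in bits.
0.2673 bits

D_KL(P||Q) = Σ P(x) log₂(P(x)/Q(x))

Computing term by term:
  P(1)·log₂(P(1)/Q(1)) = (7/25)·log₂((7/25)/(7/50)) = 0.28000
  P(2)·log₂(P(2)/Q(2)) = (7/50)·log₂((7/50)/(8/25)) = -0.16697
  P(3)·log₂(P(3)/Q(3)) = (4/25)·log₂((4/25)/(3/25)) = 0.06641
  P(4)·log₂(P(4)/Q(4)) = (3/10)·log₂((3/10)/(19/50)) = -0.10231
  P(5)·log₂(P(5)/Q(5)) = (3/25)·log₂((3/25)/(1/25)) = 0.19020

D_KL(P||Q) = 0.28000 - 0.16697 + 0.06641 - 0.10231 + 0.19020 = 0.26733 ≈ 0.2673 bits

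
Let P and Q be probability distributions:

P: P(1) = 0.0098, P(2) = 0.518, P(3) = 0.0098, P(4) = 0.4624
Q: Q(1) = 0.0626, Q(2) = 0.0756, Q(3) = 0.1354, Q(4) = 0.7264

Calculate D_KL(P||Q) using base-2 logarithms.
1.0736 bits

D_KL(P||Q) = Σ P(x) log₂(P(x)/Q(x))

Computing term by term:
  P(1)·log₂(P(1)/Q(1)) = 0.0098·log₂(0.0098/0.0626) = -0.02622
  P(2)·log₂(P(2)/Q(2)) = 0.518·log₂(0.518/0.0756) = 1.43822
  P(3)·log₂(P(3)/Q(3)) = 0.0098·log₂(0.0098/0.1354) = -0.03713
  P(4)·log₂(P(4)/Q(4)) = 0.4624·log₂(0.4624/0.7264) = -0.30131

D_KL(P||Q) = -0.02622 + 1.43822 - 0.03713 - 0.30131 = 1.07356 ≈ 1.0736 bits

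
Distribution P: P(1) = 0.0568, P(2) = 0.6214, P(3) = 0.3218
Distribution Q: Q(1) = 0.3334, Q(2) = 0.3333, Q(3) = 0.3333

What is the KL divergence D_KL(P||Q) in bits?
0.3971 bits

D_KL(P||Q) = Σ P(x) log₂(P(x)/Q(x))

Computing term by term:
  P(1)·log₂(P(1)/Q(1)) = 0.0568·log₂(0.0568/0.3334) = -0.14503
  P(2)·log₂(P(2)/Q(2)) = 0.6214·log₂(0.6214/0.3333) = 0.55845
  P(3)·log₂(P(3)/Q(3)) = 0.3218·log₂(0.3218/0.3333) = -0.01630

D_KL(P||Q) = -0.14503 + 0.55845 - 0.01630 = 0.39712 ≈ 0.3971 bits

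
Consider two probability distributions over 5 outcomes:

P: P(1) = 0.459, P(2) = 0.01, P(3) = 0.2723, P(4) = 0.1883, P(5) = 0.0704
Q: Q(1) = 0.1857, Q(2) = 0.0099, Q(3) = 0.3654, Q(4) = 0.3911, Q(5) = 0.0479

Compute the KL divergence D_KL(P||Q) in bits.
0.3244 bits

D_KL(P||Q) = Σ P(x) log₂(P(x)/Q(x))

Computing term by term:
  P(1)·log₂(P(1)/Q(1)) = 0.459·log₂(0.459/0.1857) = 0.59923
  P(2)·log₂(P(2)/Q(2)) = 0.01·log₂(0.01/0.0099) = 0.00014
  P(3)·log₂(P(3)/Q(3)) = 0.2723·log₂(0.2723/0.3654) = -0.11553
  P(4)·log₂(P(4)/Q(4)) = 0.1883·log₂(0.1883/0.3911) = -0.19856
  P(5)·log₂(P(5)/Q(5)) = 0.0704·log₂(0.0704/0.0479) = 0.03911

D_KL(P||Q) = 0.59923 + 0.00014 - 0.11553 - 0.19856 + 0.03911 = 0.32439 ≈ 0.3244 bits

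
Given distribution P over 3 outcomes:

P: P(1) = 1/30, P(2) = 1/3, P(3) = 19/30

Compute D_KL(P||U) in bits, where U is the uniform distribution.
0.4757 bits

U(i) = 1/3 for all i

D_KL(P||U) = Σ P(x) log₂(P(x) / (1/3))
           = Σ P(x) log₂(P(x)) + log₂(3)
           = log₂(3) - H(P)

H(P) = -Σ P(x) log₂(P(x)):
  -P(1)·log₂(P(1)) = -(1/30)·log₂(1/30) = 0.16356
  -P(2)·log₂(P(2)) = -(1/3)·log₂(1/3) = 0.52832
  -P(3)·log₂(P(3)) = -(19/30)·log₂(19/30) = 0.41734
H(P) = 0.16356 + 0.52832 + 0.41734 = 1.10922 bits

log₂(3) = 1.58496 bits

D_KL(P||U) = 1.58496 - 1.10922 = 0.47574 ≈ 0.4757 bits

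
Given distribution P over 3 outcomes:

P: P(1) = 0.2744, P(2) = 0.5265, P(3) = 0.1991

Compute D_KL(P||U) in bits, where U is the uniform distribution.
0.1222 bits

U(i) = 1/3 for all i

D_KL(P||U) = Σ P(x) log₂(P(x) / (1/3))
           = Σ P(x) log₂(P(x)) + log₂(3)
           = log₂(3) - H(P)

H(P) = -Σ P(x) log₂(P(x)):
  -P(1)·log₂(P(1)) = -(0.2744)·log₂(0.2744) = 0.51193
  -P(2)·log₂(P(2)) = -(0.5265)·log₂(0.5265) = 0.48727
  -P(3)·log₂(P(3)) = -(0.1991)·log₂(0.1991) = 0.46359
H(P) = 0.51193 + 0.48727 + 0.46359 = 1.46279 bits

log₂(3) = 1.58496 bits

D_KL(P||U) = 1.58496 - 1.46279 = 0.12217 ≈ 0.1222 bits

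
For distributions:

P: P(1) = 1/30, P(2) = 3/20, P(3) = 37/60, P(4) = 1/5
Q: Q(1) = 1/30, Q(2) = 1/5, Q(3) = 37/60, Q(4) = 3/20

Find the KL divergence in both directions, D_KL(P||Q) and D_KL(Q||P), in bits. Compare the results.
D_KL(P||Q) = 0.0208 bits, D_KL(Q||P) = 0.0208 bits. The two directions give exactly the same value for this pair.

D_KL(P||Q) = Σ P(x) log₂(P(x)/Q(x))

Computing term by term:
  P(1)·log₂(P(1)/Q(1)) = (1/30)·log₂((1/30)/(1/30)) = 0.00000
  P(2)·log₂(P(2)/Q(2)) = (3/20)·log₂((3/20)/(1/5)) = -0.06226
  P(3)·log₂(P(3)/Q(3)) = (37/60)·log₂((37/60)/(37/60)) = 0.00000
  P(4)·log₂(P(4)/Q(4)) = (1/5)·log₂((1/5)/(3/20)) = 0.08301

D_KL(P||Q) = 0.00000 - 0.06226 + 0.00000 + 0.08301 = 0.02075 ≈ 0.0208 bits

D_KL(Q||P) = Σ Q(x) log₂(Q(x)/P(x))

Computing term by term:
  Q(1)·log₂(Q(1)/P(1)) = (1/30)·log₂((1/30)/(1/30)) = 0.00000
  Q(2)·log₂(Q(2)/P(2)) = (1/5)·log₂((1/5)/(3/20)) = 0.08301
  Q(3)·log₂(Q(3)/P(3)) = (37/60)·log₂((37/60)/(37/60)) = 0.00000
  Q(4)·log₂(Q(4)/P(4)) = (3/20)·log₂((3/20)/(1/5)) = -0.06226

D_KL(Q||P) = 0.00000 + 0.08301 + 0.00000 - 0.06226 = 0.02075 ≈ 0.0208 bits

These ARE equal here. Q is P with outcomes relabeled (Q(2) = P(4), Q(4) = P(2)) by a relabeling that is its own inverse, so the two sums contain exactly the same terms in a different order. This is a special case — KL divergence is not symmetric in general: D_KL(P||Q) ≠ D_KL(Q||P) for most P, Q.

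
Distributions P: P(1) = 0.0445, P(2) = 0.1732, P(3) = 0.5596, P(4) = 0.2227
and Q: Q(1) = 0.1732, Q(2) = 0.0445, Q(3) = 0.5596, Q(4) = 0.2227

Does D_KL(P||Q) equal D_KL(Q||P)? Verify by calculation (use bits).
D_KL(P||Q) = 0.2523 bits, D_KL(Q||P) = 0.2523 bits. Yes — for this pair D_KL(P||Q) = D_KL(Q||P).

D_KL(P||Q) = Σ P(x) log₂(P(x)/Q(x))

Computing term by term:
  P(1)·log₂(P(1)/Q(1)) = 0.0445·log₂(0.0445/0.1732) = -0.08724
  P(2)·log₂(P(2)/Q(2)) = 0.1732·log₂(0.1732/0.0445) = 0.33957
  P(3)·log₂(P(3)/Q(3)) = 0.5596·log₂(0.5596/0.5596) = 0.00000
  P(4)·log₂(P(4)/Q(4)) = 0.2227·log₂(0.2227/0.2227) = 0.00000

D_KL(P||Q) = -0.08724 + 0.33957 + 0.00000 + 0.00000 = 0.25233 ≈ 0.2523 bits

D_KL(Q||P) = Σ Q(x) log₂(Q(x)/P(x))

Computing term by term:
  Q(1)·log₂(Q(1)/P(1)) = 0.1732·log₂(0.1732/0.0445) = 0.33957
  Q(2)·log₂(Q(2)/P(2)) = 0.0445·log₂(0.0445/0.1732) = -0.08724
  Q(3)·log₂(Q(3)/P(3)) = 0.5596·log₂(0.5596/0.5596) = 0.00000
  Q(4)·log₂(Q(4)/P(4)) = 0.2227·log₂(0.2227/0.2227) = 0.00000

D_KL(Q||P) = 0.33957 - 0.08724 + 0.00000 + 0.00000 = 0.25233 ≈ 0.2523 bits

These ARE equal here. Q is P with outcomes relabeled (Q(1) = P(2), Q(2) = P(1)) by a relabeling that is its own inverse, so the two sums contain exactly the same terms in a different order. This is a special case — KL divergence is not symmetric in general: D_KL(P||Q) ≠ D_KL(Q||P) for most P, Q.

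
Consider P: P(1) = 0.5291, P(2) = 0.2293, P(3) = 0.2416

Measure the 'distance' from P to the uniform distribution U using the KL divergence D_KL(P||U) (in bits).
0.1167 bits

U(i) = 1/3 for all i

D_KL(P||U) = Σ P(x) log₂(P(x) / (1/3))
           = Σ P(x) log₂(P(x)) + log₂(3)
           = log₂(3) - H(P)

H(P) = -Σ P(x) log₂(P(x)):
  -P(1)·log₂(P(1)) = -(0.5291)·log₂(0.5291) = 0.48592
  -P(2)·log₂(P(2)) = -(0.2293)·log₂(0.2293) = 0.48719
  -P(3)·log₂(P(3)) = -(0.2416)·log₂(0.2416) = 0.49511
H(P) = 0.48592 + 0.48719 + 0.49511 = 1.46822 bits

log₂(3) = 1.58496 bits

D_KL(P||U) = 1.58496 - 1.46822 = 0.11674 ≈ 0.1167 bits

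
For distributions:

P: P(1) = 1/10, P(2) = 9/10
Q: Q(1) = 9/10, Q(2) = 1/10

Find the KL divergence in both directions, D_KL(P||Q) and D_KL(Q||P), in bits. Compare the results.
D_KL(P||Q) = 2.5359 bits, D_KL(Q||P) = 2.5359 bits. The two directions give exactly the same value for this pair.

D_KL(P||Q) = Σ P(x) log₂(P(x)/Q(x))

Computing term by term:
  P(1)·log₂(P(1)/Q(1)) = (1/10)·log₂((1/10)/(9/10)) = -0.31699
  P(2)·log₂(P(2)/Q(2)) = (9/10)·log₂((9/10)/(1/10)) = 2.85293

D_KL(P||Q) = -0.31699 + 2.85293 = 2.53594 ≈ 2.5359 bits

D_KL(Q||P) = Σ Q(x) log₂(Q(x)/P(x))

Computing term by term:
  Q(1)·log₂(Q(1)/P(1)) = (9/10)·log₂((9/10)/(1/10)) = 2.85293
  Q(2)·log₂(Q(2)/P(2)) = (1/10)·log₂((1/10)/(9/10)) = -0.31699

D_KL(Q||P) = 2.85293 - 0.31699 = 2.53594 ≈ 2.5359 bits

These ARE equal here. Q is P with outcomes relabeled (Q(1) = P(2), Q(2) = P(1)) by a relabeling that is its own inverse, so the two sums contain exactly the same terms in a different order. This is a special case — KL divergence is not symmetric in general: D_KL(P||Q) ≠ D_KL(Q||P) for most P, Q.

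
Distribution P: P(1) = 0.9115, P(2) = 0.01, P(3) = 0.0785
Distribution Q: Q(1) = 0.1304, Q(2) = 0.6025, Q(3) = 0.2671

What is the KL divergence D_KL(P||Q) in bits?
2.3592 bits

D_KL(P||Q) = Σ P(x) log₂(P(x)/Q(x))

Computing term by term:
  P(1)·log₂(P(1)/Q(1)) = 0.9115·log₂(0.9115/0.1304) = 2.55703
  P(2)·log₂(P(2)/Q(2)) = 0.01·log₂(0.01/0.6025) = -0.05913
  P(3)·log₂(P(3)/Q(3)) = 0.0785·log₂(0.0785/0.2671) = -0.13868

D_KL(P||Q) = 2.55703 - 0.05913 - 0.13868 = 2.35922 ≈ 2.3592 bits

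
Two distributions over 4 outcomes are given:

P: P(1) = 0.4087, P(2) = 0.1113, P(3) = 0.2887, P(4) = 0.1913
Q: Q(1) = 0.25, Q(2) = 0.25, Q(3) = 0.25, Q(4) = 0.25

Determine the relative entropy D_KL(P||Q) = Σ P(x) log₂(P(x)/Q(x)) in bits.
0.1460 bits

D_KL(P||Q) = Σ P(x) log₂(P(x)/Q(x))

Computing term by term:
  P(1)·log₂(P(1)/Q(1)) = 0.4087·log₂(0.4087/0.25) = 0.28981
  P(2)·log₂(P(2)/Q(2)) = 0.1113·log₂(0.1113/0.25) = -0.12994
  P(3)·log₂(P(3)/Q(3)) = 0.2887·log₂(0.2887/0.25) = 0.05995
  P(4)·log₂(P(4)/Q(4)) = 0.1913·log₂(0.1913/0.25) = -0.07386

D_KL(P||Q) = 0.28981 - 0.12994 + 0.05995 - 0.07386 = 0.14596 ≈ 0.1460 bits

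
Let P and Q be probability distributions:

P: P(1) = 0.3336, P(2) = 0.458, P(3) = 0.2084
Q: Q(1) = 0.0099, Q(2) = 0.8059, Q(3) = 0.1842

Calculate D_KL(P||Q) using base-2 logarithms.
1.3566 bits

D_KL(P||Q) = Σ P(x) log₂(P(x)/Q(x))

Computing term by term:
  P(1)·log₂(P(1)/Q(1)) = 0.3336·log₂(0.3336/0.0099) = 1.69287
  P(2)·log₂(P(2)/Q(2)) = 0.458·log₂(0.458/0.8059) = -0.37339
  P(3)·log₂(P(3)/Q(3)) = 0.2084·log₂(0.2084/0.1842) = 0.03711

D_KL(P||Q) = 1.69287 - 0.37339 + 0.03711 = 1.35659 ≈ 1.3566 bits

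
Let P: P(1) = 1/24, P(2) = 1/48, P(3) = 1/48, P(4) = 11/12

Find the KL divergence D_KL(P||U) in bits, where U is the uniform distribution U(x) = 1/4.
1.4612 bits

U(i) = 1/4 for all i

D_KL(P||U) = Σ P(x) log₂(P(x) / (1/4))
           = Σ P(x) log₂(P(x)) + log₂(4)
           = log₂(4) - H(P)

H(P) = -Σ P(x) log₂(P(x)):
  -P(1)·log₂(P(1)) = -(1/24)·log₂(1/24) = 0.19104
  -P(2)·log₂(P(2)) = -(1/48)·log₂(1/48) = 0.11635
  -P(3)·log₂(P(3)) = -(1/48)·log₂(1/48) = 0.11635
  -P(4)·log₂(P(4)) = -(11/12)·log₂(11/12) = 0.11507
H(P) = 0.19104 + 0.11635 + 0.11635 + 0.11507 = 0.53881 bits

log₂(4) = 2.00000 bits

D_KL(P||U) = 2.00000 - 0.53881 = 1.46119 ≈ 1.4612 bits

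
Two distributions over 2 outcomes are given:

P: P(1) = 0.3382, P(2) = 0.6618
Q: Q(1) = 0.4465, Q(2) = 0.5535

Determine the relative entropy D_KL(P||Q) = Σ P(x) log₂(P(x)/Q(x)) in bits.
0.0351 bits

D_KL(P||Q) = Σ P(x) log₂(P(x)/Q(x))

Computing term by term:
  P(1)·log₂(P(1)/Q(1)) = 0.3382·log₂(0.3382/0.4465) = -0.13554
  P(2)·log₂(P(2)/Q(2)) = 0.6618·log₂(0.6618/0.5535) = 0.17062

D_KL(P||Q) = -0.13554 + 0.17062 = 0.03508 ≈ 0.0351 bits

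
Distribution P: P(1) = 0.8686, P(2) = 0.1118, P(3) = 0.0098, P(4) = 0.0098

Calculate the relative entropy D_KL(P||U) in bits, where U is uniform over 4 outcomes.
1.3393 bits

U(i) = 1/4 for all i

D_KL(P||U) = Σ P(x) log₂(P(x) / (1/4))
           = Σ P(x) log₂(P(x)) + log₂(4)
           = log₂(4) - H(P)

H(P) = -Σ P(x) log₂(P(x)):
  -P(1)·log₂(P(1)) = -(0.8686)·log₂(0.8686) = 0.17653
  -P(2)·log₂(P(2)) = -(0.1118)·log₂(0.1118) = 0.35340
  -P(3)·log₂(P(3)) = -(0.0098)·log₂(0.0098) = 0.06540
  -P(4)·log₂(P(4)) = -(0.0098)·log₂(0.0098) = 0.06540
H(P) = 0.17653 + 0.35340 + 0.06540 + 0.06540 = 0.66073 bits

log₂(4) = 2.00000 bits

D_KL(P||U) = 2.00000 - 0.66073 = 1.33927 ≈ 1.3393 bits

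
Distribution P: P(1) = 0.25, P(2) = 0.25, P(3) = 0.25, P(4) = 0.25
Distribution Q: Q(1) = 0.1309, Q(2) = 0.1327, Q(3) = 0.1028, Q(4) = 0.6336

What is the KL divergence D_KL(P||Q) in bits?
0.4469 bits

D_KL(P||Q) = Σ P(x) log₂(P(x)/Q(x))

Computing term by term:
  P(1)·log₂(P(1)/Q(1)) = 0.25·log₂(0.25/0.1309) = 0.23337
  P(2)·log₂(P(2)/Q(2)) = 0.25·log₂(0.25/0.1327) = 0.22844
  P(3)·log₂(P(3)/Q(3)) = 0.25·log₂(0.25/0.1028) = 0.32052
  P(4)·log₂(P(4)/Q(4)) = 0.25·log₂(0.25/0.6336) = -0.33541

D_KL(P||Q) = 0.23337 + 0.22844 + 0.32052 - 0.33541 = 0.44692 ≈ 0.4469 bits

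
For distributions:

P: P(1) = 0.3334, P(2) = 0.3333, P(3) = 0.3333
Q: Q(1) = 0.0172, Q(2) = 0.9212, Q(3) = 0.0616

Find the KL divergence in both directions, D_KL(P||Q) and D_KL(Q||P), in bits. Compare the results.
D_KL(P||Q) = 1.7489 bits, D_KL(Q||P) = 1.1275 bits. D_KL(P||Q) is larger than D_KL(Q||P) by 0.6214 bits; the two directions differ.

D_KL(P||Q) = Σ P(x) log₂(P(x)/Q(x))

Computing term by term:
  P(1)·log₂(P(1)/Q(1)) = 0.3334·log₂(0.3334/0.0172) = 1.42588
  P(2)·log₂(P(2)/Q(2)) = 0.3333·log₂(0.3333/0.9212) = -0.48885
  P(3)·log₂(P(3)/Q(3)) = 0.3333·log₂(0.3333/0.0616) = 0.81186

D_KL(P||Q) = 1.42588 - 0.48885 + 0.81186 = 1.74889 ≈ 1.7489 bits

D_KL(Q||P) = Σ Q(x) log₂(Q(x)/P(x))

Computing term by term:
  Q(1)·log₂(Q(1)/P(1)) = 0.0172·log₂(0.0172/0.3334) = -0.07356
  Q(2)·log₂(Q(2)/P(2)) = 0.9212·log₂(0.9212/0.3333) = 1.35112
  Q(3)·log₂(Q(3)/P(3)) = 0.0616·log₂(0.0616/0.3333) = -0.15005

D_KL(Q||P) = -0.07356 + 1.35112 - 0.15005 = 1.12751 ≈ 1.1275 bits

These are NOT equal (difference: 0.6214 bits). KL divergence is asymmetric: D_KL(P||Q) ≠ D_KL(Q||P) in general.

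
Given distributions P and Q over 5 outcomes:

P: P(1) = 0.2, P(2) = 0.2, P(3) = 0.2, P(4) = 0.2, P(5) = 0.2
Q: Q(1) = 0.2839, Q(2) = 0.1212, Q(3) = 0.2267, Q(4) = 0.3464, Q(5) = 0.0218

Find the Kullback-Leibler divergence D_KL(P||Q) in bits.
0.4883 bits

D_KL(P||Q) = Σ P(x) log₂(P(x)/Q(x))

Computing term by term:
  P(1)·log₂(P(1)/Q(1)) = 0.2·log₂(0.2/0.2839) = -0.10108
  P(2)·log₂(P(2)/Q(2)) = 0.2·log₂(0.2/0.1212) = 0.14452
  P(3)·log₂(P(3)/Q(3)) = 0.2·log₂(0.2/0.2267) = -0.03616
  P(4)·log₂(P(4)/Q(4)) = 0.2·log₂(0.2/0.3464) = -0.15849
  P(5)·log₂(P(5)/Q(5)) = 0.2·log₂(0.2/0.0218) = 0.63952

D_KL(P||Q) = -0.10108 + 0.14452 - 0.03616 - 0.15849 + 0.63952 = 0.48831 ≈ 0.4883 bits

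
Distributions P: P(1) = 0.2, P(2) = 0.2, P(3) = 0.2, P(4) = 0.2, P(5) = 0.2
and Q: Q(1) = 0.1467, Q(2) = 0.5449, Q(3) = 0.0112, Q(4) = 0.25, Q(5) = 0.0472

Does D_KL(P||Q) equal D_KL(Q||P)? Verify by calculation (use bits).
D_KL(P||Q) = 0.9842 bits, D_KL(Q||P) = 0.6579 bits. No — D_KL(P||Q) ≠ D_KL(Q||P) for this pair.

D_KL(P||Q) = Σ P(x) log₂(P(x)/Q(x))

Computing term by term:
  P(1)·log₂(P(1)/Q(1)) = 0.2·log₂(0.2/0.1467) = 0.08943
  P(2)·log₂(P(2)/Q(2)) = 0.2·log₂(0.2/0.5449) = -0.28920
  P(3)·log₂(P(3)/Q(3)) = 0.2·log₂(0.2/0.0112) = 0.83169
  P(4)·log₂(P(4)/Q(4)) = 0.2·log₂(0.2/0.25) = -0.06439
  P(5)·log₂(P(5)/Q(5)) = 0.2·log₂(0.2/0.0472) = 0.41663

D_KL(P||Q) = 0.08943 - 0.28920 + 0.83169 - 0.06439 + 0.41663 = 0.98416 ≈ 0.9842 bits

D_KL(Q||P) = Σ Q(x) log₂(Q(x)/P(x))

Computing term by term:
  Q(1)·log₂(Q(1)/P(1)) = 0.1467·log₂(0.1467/0.2) = -0.06559
  Q(2)·log₂(Q(2)/P(2)) = 0.5449·log₂(0.5449/0.2) = 0.78792
  Q(3)·log₂(Q(3)/P(3)) = 0.0112·log₂(0.0112/0.2) = -0.04657
  Q(4)·log₂(Q(4)/P(4)) = 0.25·log₂(0.25/0.2) = 0.08048
  Q(5)·log₂(Q(5)/P(5)) = 0.0472·log₂(0.0472/0.2) = -0.09832

D_KL(Q||P) = -0.06559 + 0.78792 - 0.04657 + 0.08048 - 0.09832 = 0.65792 ≈ 0.6579 bits

These are NOT equal (difference: 0.3263 bits). KL divergence is asymmetric: D_KL(P||Q) ≠ D_KL(Q||P) in general.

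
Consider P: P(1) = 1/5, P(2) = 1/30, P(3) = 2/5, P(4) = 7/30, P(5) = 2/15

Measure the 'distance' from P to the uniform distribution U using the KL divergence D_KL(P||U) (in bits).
0.2877 bits

U(i) = 1/5 for all i

D_KL(P||U) = Σ P(x) log₂(P(x) / (1/5))
           = Σ P(x) log₂(P(x)) + log₂(5)
           = log₂(5) - H(P)

H(P) = -Σ P(x) log₂(P(x)):
  -P(1)·log₂(P(1)) = -(1/5)·log₂(1/5) = 0.46439
  -P(2)·log₂(P(2)) = -(1/30)·log₂(1/30) = 0.16356
  -P(3)·log₂(P(3)) = -(2/5)·log₂(2/5) = 0.52877
  -P(4)·log₂(P(4)) = -(7/30)·log₂(7/30) = 0.48989
  -P(5)·log₂(P(5)) = -(2/15)·log₂(2/15) = 0.38759
H(P) = 0.46439 + 0.16356 + 0.52877 + 0.48989 + 0.38759 = 2.03420 bits

log₂(5) = 2.32193 bits

D_KL(P||U) = 2.32193 - 2.03420 = 0.28773 ≈ 0.2877 bits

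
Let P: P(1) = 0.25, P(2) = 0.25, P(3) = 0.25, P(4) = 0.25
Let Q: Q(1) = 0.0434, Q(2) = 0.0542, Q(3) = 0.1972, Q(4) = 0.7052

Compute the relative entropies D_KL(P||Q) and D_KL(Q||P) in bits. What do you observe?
D_KL(P||Q) = 0.8945 bits, D_KL(Q||P) = 0.7584 bits. The two directions give different values (D_KL(P||Q) exceeds D_KL(Q||P) by 0.1361 bits): KL divergence is asymmetric.

D_KL(P||Q) = Σ P(x) log₂(P(x)/Q(x))

Computing term by term:
  P(1)·log₂(P(1)/Q(1)) = 0.25·log₂(0.25/0.0434) = 0.63154
  P(2)·log₂(P(2)/Q(2)) = 0.25·log₂(0.25/0.0542) = 0.55139
  P(3)·log₂(P(3)/Q(3)) = 0.25·log₂(0.25/0.1972) = 0.08557
  P(4)·log₂(P(4)/Q(4)) = 0.25·log₂(0.25/0.7052) = -0.37403

D_KL(P||Q) = 0.63154 + 0.55139 + 0.08557 - 0.37403 = 0.89447 ≈ 0.8945 bits

D_KL(Q||P) = Σ Q(x) log₂(Q(x)/P(x))

Computing term by term:
  Q(1)·log₂(Q(1)/P(1)) = 0.0434·log₂(0.0434/0.25) = -0.10964
  Q(2)·log₂(Q(2)/P(2)) = 0.0542·log₂(0.0542/0.25) = -0.11954
  Q(3)·log₂(Q(3)/P(3)) = 0.1972·log₂(0.1972/0.25) = -0.06750
  Q(4)·log₂(Q(4)/P(4)) = 0.7052·log₂(0.7052/0.25) = 1.05505

D_KL(Q||P) = -0.10964 - 0.11954 - 0.06750 + 1.05505 = 0.75837 ≈ 0.7584 bits

These are NOT equal (difference: 0.1361 bits). KL divergence is asymmetric: D_KL(P||Q) ≠ D_KL(Q||P) in general.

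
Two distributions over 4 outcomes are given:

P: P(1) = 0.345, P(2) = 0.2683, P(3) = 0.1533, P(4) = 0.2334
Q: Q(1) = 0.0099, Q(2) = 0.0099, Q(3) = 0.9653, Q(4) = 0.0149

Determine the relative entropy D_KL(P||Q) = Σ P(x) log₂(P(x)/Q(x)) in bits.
3.5641 bits

D_KL(P||Q) = Σ P(x) log₂(P(x)/Q(x))

Computing term by term:
  P(1)·log₂(P(1)/Q(1)) = 0.345·log₂(0.345/0.0099) = 1.76744
  P(2)·log₂(P(2)/Q(2)) = 0.2683·log₂(0.2683/0.0099) = 1.27718
  P(3)·log₂(P(3)/Q(3)) = 0.1533·log₂(0.1533/0.9653) = -0.40695
  P(4)·log₂(P(4)/Q(4)) = 0.2334·log₂(0.2334/0.0149) = 0.92646

D_KL(P||Q) = 1.76744 + 1.27718 - 0.40695 + 0.92646 = 3.56413 ≈ 3.5641 bits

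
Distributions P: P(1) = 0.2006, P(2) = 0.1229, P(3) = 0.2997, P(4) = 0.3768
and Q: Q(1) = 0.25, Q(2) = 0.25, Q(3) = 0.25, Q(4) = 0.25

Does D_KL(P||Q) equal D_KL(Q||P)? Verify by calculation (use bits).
D_KL(P||Q) = 0.1118 bits, D_KL(Q||P) = 0.1221 bits. No — D_KL(P||Q) ≠ D_KL(Q||P) for this pair.

D_KL(P||Q) = Σ P(x) log₂(P(x)/Q(x))

Computing term by term:
  P(1)·log₂(P(1)/Q(1)) = 0.2006·log₂(0.2006/0.25) = -0.06371
  P(2)·log₂(P(2)/Q(2)) = 0.1229·log₂(0.1229/0.25) = -0.12590
  P(3)·log₂(P(3)/Q(3)) = 0.2997·log₂(0.2997/0.25) = 0.07840
  P(4)·log₂(P(4)/Q(4)) = 0.3768·log₂(0.3768/0.25) = 0.22302

D_KL(P||Q) = -0.06371 - 0.12590 + 0.07840 + 0.22302 = 0.11181 ≈ 0.1118 bits

D_KL(Q||P) = Σ Q(x) log₂(Q(x)/P(x))

Computing term by term:
  Q(1)·log₂(Q(1)/P(1)) = 0.25·log₂(0.25/0.2006) = 0.07940
  Q(2)·log₂(Q(2)/P(2)) = 0.25·log₂(0.25/0.1229) = 0.25611
  Q(3)·log₂(Q(3)/P(3)) = 0.25·log₂(0.25/0.2997) = -0.06540
  Q(4)·log₂(Q(4)/P(4)) = 0.25·log₂(0.25/0.3768) = -0.14797

D_KL(Q||P) = 0.07940 + 0.25611 - 0.06540 - 0.14797 = 0.12214 ≈ 0.1221 bits

These are NOT equal (difference: 0.0103 bits). KL divergence is asymmetric: D_KL(P||Q) ≠ D_KL(Q||P) in general.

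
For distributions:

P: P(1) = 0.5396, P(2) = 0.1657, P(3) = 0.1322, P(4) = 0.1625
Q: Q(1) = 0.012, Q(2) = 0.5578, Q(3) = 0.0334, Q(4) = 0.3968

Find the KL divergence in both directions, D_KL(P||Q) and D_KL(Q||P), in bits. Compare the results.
D_KL(P||Q) = 2.7258 bits, D_KL(Q||P) = 1.3557 bits. D_KL(P||Q) is larger than D_KL(Q||P) by 1.3701 bits; the two directions differ.

D_KL(P||Q) = Σ P(x) log₂(P(x)/Q(x))

Computing term by term:
  P(1)·log₂(P(1)/Q(1)) = 0.5396·log₂(0.5396/0.012) = 2.96283
  P(2)·log₂(P(2)/Q(2)) = 0.1657·log₂(0.1657/0.5578) = -0.29017
  P(3)·log₂(P(3)/Q(3)) = 0.1322·log₂(0.1322/0.0334) = 0.26239
  P(4)·log₂(P(4)/Q(4)) = 0.1625·log₂(0.1625/0.3968) = -0.20930

D_KL(P||Q) = 2.96283 - 0.29017 + 0.26239 - 0.20930 = 2.72575 ≈ 2.7258 bits

D_KL(Q||P) = Σ Q(x) log₂(Q(x)/P(x))

Computing term by term:
  Q(1)·log₂(Q(1)/P(1)) = 0.012·log₂(0.012/0.5396) = -0.06589
  Q(2)·log₂(Q(2)/P(2)) = 0.5578·log₂(0.5578/0.1657) = 0.97681
  Q(3)·log₂(Q(3)/P(3)) = 0.0334·log₂(0.0334/0.1322) = -0.06629
  Q(4)·log₂(Q(4)/P(4)) = 0.3968·log₂(0.3968/0.1625) = 0.51107

D_KL(Q||P) = -0.06589 + 0.97681 - 0.06629 + 0.51107 = 1.35570 ≈ 1.3557 bits

These are NOT equal (difference: 1.3701 bits). KL divergence is asymmetric: D_KL(P||Q) ≠ D_KL(Q||P) in general.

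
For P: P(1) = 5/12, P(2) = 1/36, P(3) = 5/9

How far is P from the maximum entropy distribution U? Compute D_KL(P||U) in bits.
0.4440 bits

U(i) = 1/3 for all i

D_KL(P||U) = Σ P(x) log₂(P(x) / (1/3))
           = Σ P(x) log₂(P(x)) + log₂(3)
           = log₂(3) - H(P)

H(P) = -Σ P(x) log₂(P(x)):
  -P(1)·log₂(P(1)) = -(5/12)·log₂(5/12) = 0.52626
  -P(2)·log₂(P(2)) = -(1/36)·log₂(1/36) = 0.14361
  -P(3)·log₂(P(3)) = -(5/9)·log₂(5/9) = 0.47111
H(P) = 0.52626 + 0.14361 + 0.47111 = 1.14098 bits

log₂(3) = 1.58496 bits

D_KL(P||U) = 1.58496 - 1.14098 = 0.44398 ≈ 0.4440 bits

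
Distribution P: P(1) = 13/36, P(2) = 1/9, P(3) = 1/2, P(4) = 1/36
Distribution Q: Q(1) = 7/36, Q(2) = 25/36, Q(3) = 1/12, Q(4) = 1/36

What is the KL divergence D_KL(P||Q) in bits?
1.3212 bits

D_KL(P||Q) = Σ P(x) log₂(P(x)/Q(x))

Computing term by term:
  P(1)·log₂(P(1)/Q(1)) = (13/36)·log₂((13/36)/(7/36)) = 0.32250
  P(2)·log₂(P(2)/Q(2)) = (1/9)·log₂((1/9)/(25/36)) = -0.29376
  P(3)·log₂(P(3)/Q(3)) = (1/2)·log₂((1/2)/(1/12)) = 1.29248
  P(4)·log₂(P(4)/Q(4)) = (1/36)·log₂((1/36)/(1/36)) = 0.00000

D_KL(P||Q) = 0.32250 - 0.29376 + 1.29248 + 0.00000 = 1.32122 ≈ 1.3212 bits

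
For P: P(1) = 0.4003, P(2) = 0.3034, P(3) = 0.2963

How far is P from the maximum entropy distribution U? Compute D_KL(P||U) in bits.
0.0142 bits

U(i) = 1/3 for all i

D_KL(P||U) = Σ P(x) log₂(P(x) / (1/3))
           = Σ P(x) log₂(P(x)) + log₂(3)
           = log₂(3) - H(P)

H(P) = -Σ P(x) log₂(P(x)):
  -P(1)·log₂(P(1)) = -(0.4003)·log₂(0.4003) = 0.52873
  -P(2)·log₂(P(2)) = -(0.3034)·log₂(0.3034) = 0.52206
  -P(3)·log₂(P(3)) = -(0.2963)·log₂(0.2963) = 0.51997
H(P) = 0.52873 + 0.52206 + 0.51997 = 1.57076 bits

log₂(3) = 1.58496 bits

D_KL(P||U) = 1.58496 - 1.57076 = 0.01420 ≈ 0.0142 bits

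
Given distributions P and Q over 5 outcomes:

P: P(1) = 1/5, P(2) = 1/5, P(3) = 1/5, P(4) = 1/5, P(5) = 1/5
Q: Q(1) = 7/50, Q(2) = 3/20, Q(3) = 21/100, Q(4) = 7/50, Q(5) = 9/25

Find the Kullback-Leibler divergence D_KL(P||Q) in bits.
0.1052 bits

D_KL(P||Q) = Σ P(x) log₂(P(x)/Q(x))

Computing term by term:
  P(1)·log₂(P(1)/Q(1)) = (1/5)·log₂((1/5)/(7/50)) = 0.10291
  P(2)·log₂(P(2)/Q(2)) = (1/5)·log₂((1/5)/(3/20)) = 0.08301
  P(3)·log₂(P(3)/Q(3)) = (1/5)·log₂((1/5)/(21/100)) = -0.01408
  P(4)·log₂(P(4)/Q(4)) = (1/5)·log₂((1/5)/(7/50)) = 0.10291
  P(5)·log₂(P(5)/Q(5)) = (1/5)·log₂((1/5)/(9/25)) = -0.16960

D_KL(P||Q) = 0.10291 + 0.08301 - 0.01408 + 0.10291 - 0.16960 = 0.10515 ≈ 0.1052 bits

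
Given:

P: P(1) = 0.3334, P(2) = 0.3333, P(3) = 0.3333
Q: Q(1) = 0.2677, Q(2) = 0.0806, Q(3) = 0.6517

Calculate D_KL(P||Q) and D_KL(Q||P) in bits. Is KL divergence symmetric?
D_KL(P||Q) = 0.4657 bits, D_KL(Q||P) = 0.3806 bits. No, KL divergence is not symmetric.

D_KL(P||Q) = Σ P(x) log₂(P(x)/Q(x))

Computing term by term:
  P(1)·log₂(P(1)/Q(1)) = 0.3334·log₂(0.3334/0.2677) = 0.10557
  P(2)·log₂(P(2)/Q(2)) = 0.3333·log₂(0.3333/0.0806) = 0.68259
  P(3)·log₂(P(3)/Q(3)) = 0.3333·log₂(0.3333/0.6517) = -0.32243

D_KL(P||Q) = 0.10557 + 0.68259 - 0.32243 = 0.46573 ≈ 0.4657 bits

D_KL(Q||P) = Σ Q(x) log₂(Q(x)/P(x))

Computing term by term:
  Q(1)·log₂(Q(1)/P(1)) = 0.2677·log₂(0.2677/0.3334) = -0.08476
  Q(2)·log₂(Q(2)/P(2)) = 0.0806·log₂(0.0806/0.3333) = -0.16507
  Q(3)·log₂(Q(3)/P(3)) = 0.6517·log₂(0.6517/0.3333) = 0.63045

D_KL(Q||P) = -0.08476 - 0.16507 + 0.63045 = 0.38062 ≈ 0.3806 bits

These are NOT equal (difference: 0.0851 bits). KL divergence is asymmetric: D_KL(P||Q) ≠ D_KL(Q||P) in general.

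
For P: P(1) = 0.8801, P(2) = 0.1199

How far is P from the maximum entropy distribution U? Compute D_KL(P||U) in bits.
0.4709 bits

U(i) = 1/2 for all i

D_KL(P||U) = Σ P(x) log₂(P(x) / (1/2))
           = Σ P(x) log₂(P(x)) + log₂(2)
           = log₂(2) - H(P)

H(P) = -Σ P(x) log₂(P(x)):
  -P(1)·log₂(P(1)) = -(0.8801)·log₂(0.8801) = 0.16217
  -P(2)·log₂(P(2)) = -(0.1199)·log₂(0.1199) = 0.36691
H(P) = 0.16217 + 0.36691 = 0.52908 bits

log₂(2) = 1.00000 bits

D_KL(P||U) = 1.00000 - 0.52908 = 0.47092 ≈ 0.4709 bits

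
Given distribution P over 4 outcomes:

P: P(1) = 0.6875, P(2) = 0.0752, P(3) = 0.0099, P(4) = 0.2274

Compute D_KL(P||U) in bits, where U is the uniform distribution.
0.7958 bits

U(i) = 1/4 for all i

D_KL(P||U) = Σ P(x) log₂(P(x) / (1/4))
           = Σ P(x) log₂(P(x)) + log₂(4)
           = log₂(4) - H(P)

H(P) = -Σ P(x) log₂(P(x)):
  -P(1)·log₂(P(1)) = -(0.6875)·log₂(0.6875) = 0.37164
  -P(2)·log₂(P(2)) = -(0.0752)·log₂(0.0752) = 0.28073
  -P(3)·log₂(P(3)) = -(0.0099)·log₂(0.0099) = 0.06592
  -P(4)·log₂(P(4)) = -(0.2274)·log₂(0.2274) = 0.48588
H(P) = 0.37164 + 0.28073 + 0.06592 + 0.48588 = 1.20417 bits

log₂(4) = 2.00000 bits

D_KL(P||U) = 2.00000 - 1.20417 = 0.79583 ≈ 0.7958 bits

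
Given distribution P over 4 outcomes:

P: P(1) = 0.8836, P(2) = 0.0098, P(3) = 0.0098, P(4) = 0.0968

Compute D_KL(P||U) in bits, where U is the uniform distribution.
1.3854 bits

U(i) = 1/4 for all i

D_KL(P||U) = Σ P(x) log₂(P(x) / (1/4))
           = Σ P(x) log₂(P(x)) + log₂(4)
           = log₂(4) - H(P)

H(P) = -Σ P(x) log₂(P(x)):
  -P(1)·log₂(P(1)) = -(0.8836)·log₂(0.8836) = 0.15775
  -P(2)·log₂(P(2)) = -(0.0098)·log₂(0.0098) = 0.06540
  -P(3)·log₂(P(3)) = -(0.0098)·log₂(0.0098) = 0.06540
  -P(4)·log₂(P(4)) = -(0.0968)·log₂(0.0968) = 0.32610
H(P) = 0.15775 + 0.06540 + 0.06540 + 0.32610 = 0.61465 bits

log₂(4) = 2.00000 bits

D_KL(P||U) = 2.00000 - 0.61465 = 1.38535 ≈ 1.3854 bits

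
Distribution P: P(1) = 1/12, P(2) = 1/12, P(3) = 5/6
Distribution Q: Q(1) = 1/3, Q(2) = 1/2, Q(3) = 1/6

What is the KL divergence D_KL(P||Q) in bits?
1.5529 bits

D_KL(P||Q) = Σ P(x) log₂(P(x)/Q(x))

Computing term by term:
  P(1)·log₂(P(1)/Q(1)) = (1/12)·log₂((1/12)/(1/3)) = -0.16667
  P(2)·log₂(P(2)/Q(2)) = (1/12)·log₂((1/12)/(1/2)) = -0.21541
  P(3)·log₂(P(3)/Q(3)) = (5/6)·log₂((5/6)/(1/6)) = 1.93494

D_KL(P||Q) = -0.16667 - 0.21541 + 1.93494 = 1.55286 ≈ 1.5529 bits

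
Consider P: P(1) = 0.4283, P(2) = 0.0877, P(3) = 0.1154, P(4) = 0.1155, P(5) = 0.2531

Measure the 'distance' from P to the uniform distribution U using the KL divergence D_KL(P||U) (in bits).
0.2692 bits

U(i) = 1/5 for all i

D_KL(P||U) = Σ P(x) log₂(P(x) / (1/5))
           = Σ P(x) log₂(P(x)) + log₂(5)
           = log₂(5) - H(P)

H(P) = -Σ P(x) log₂(P(x)):
  -P(1)·log₂(P(1)) = -(0.4283)·log₂(0.4283) = 0.52394
  -P(2)·log₂(P(2)) = -(0.0877)·log₂(0.0877) = 0.30794
  -P(3)·log₂(P(3)) = -(0.1154)·log₂(0.1154) = 0.35950
  -P(4)·log₂(P(4)) = -(0.1155)·log₂(0.1155) = 0.35967
  -P(5)·log₂(P(5)) = -(0.2531)·log₂(0.2531) = 0.50170
H(P) = 0.52394 + 0.30794 + 0.35950 + 0.35967 + 0.50170 = 2.05275 bits

log₂(5) = 2.32193 bits

D_KL(P||U) = 2.32193 - 2.05275 = 0.26918 ≈ 0.2692 bits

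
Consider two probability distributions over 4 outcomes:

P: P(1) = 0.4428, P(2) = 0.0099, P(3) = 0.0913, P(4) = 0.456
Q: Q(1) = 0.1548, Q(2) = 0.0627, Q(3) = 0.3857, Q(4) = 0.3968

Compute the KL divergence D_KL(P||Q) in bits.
0.5467 bits

D_KL(P||Q) = Σ P(x) log₂(P(x)/Q(x))

Computing term by term:
  P(1)·log₂(P(1)/Q(1)) = 0.4428·log₂(0.4428/0.1548) = 0.67140
  P(2)·log₂(P(2)/Q(2)) = 0.0099·log₂(0.0099/0.0627) = -0.02636
  P(3)·log₂(P(3)/Q(3)) = 0.0913·log₂(0.0913/0.3857) = -0.18979
  P(4)·log₂(P(4)/Q(4)) = 0.456·log₂(0.456/0.3968) = 0.09148

D_KL(P||Q) = 0.67140 - 0.02636 - 0.18979 + 0.09148 = 0.54673 ≈ 0.5467 bits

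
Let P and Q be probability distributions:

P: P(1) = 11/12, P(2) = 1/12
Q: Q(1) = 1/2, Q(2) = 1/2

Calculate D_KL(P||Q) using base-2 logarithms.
0.5862 bits

D_KL(P||Q) = Σ P(x) log₂(P(x)/Q(x))

Computing term by term:
  P(1)·log₂(P(1)/Q(1)) = (11/12)·log₂((11/12)/(1/2)) = 0.80160
  P(2)·log₂(P(2)/Q(2)) = (1/12)·log₂((1/12)/(1/2)) = -0.21541

D_KL(P||Q) = 0.80160 - 0.21541 = 0.58619 ≈ 0.5862 bits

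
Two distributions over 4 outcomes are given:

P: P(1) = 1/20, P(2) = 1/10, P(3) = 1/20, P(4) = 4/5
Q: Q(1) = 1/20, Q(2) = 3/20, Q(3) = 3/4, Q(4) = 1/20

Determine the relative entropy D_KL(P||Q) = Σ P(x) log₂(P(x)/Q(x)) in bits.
2.9462 bits

D_KL(P||Q) = Σ P(x) log₂(P(x)/Q(x))

Computing term by term:
  P(1)·log₂(P(1)/Q(1)) = (1/20)·log₂((1/20)/(1/20)) = 0.00000
  P(2)·log₂(P(2)/Q(2)) = (1/10)·log₂((1/10)/(3/20)) = -0.05850
  P(3)·log₂(P(3)/Q(3)) = (1/20)·log₂((1/20)/(3/4)) = -0.19534
  P(4)·log₂(P(4)/Q(4)) = (4/5)·log₂((4/5)/(1/20)) = 3.20000

D_KL(P||Q) = 0.00000 - 0.05850 - 0.19534 + 3.20000 = 2.94616 ≈ 2.9462 bits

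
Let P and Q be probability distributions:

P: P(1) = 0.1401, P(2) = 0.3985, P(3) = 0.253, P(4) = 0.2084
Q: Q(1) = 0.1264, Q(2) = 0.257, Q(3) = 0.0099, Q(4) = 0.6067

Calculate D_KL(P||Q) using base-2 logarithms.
1.1346 bits

D_KL(P||Q) = Σ P(x) log₂(P(x)/Q(x))

Computing term by term:
  P(1)·log₂(P(1)/Q(1)) = 0.1401·log₂(0.1401/0.1264) = 0.02080
  P(2)·log₂(P(2)/Q(2)) = 0.3985·log₂(0.3985/0.257) = 0.25218
  P(3)·log₂(P(3)/Q(3)) = 0.253·log₂(0.253/0.0099) = 1.18292
  P(4)·log₂(P(4)/Q(4)) = 0.2084·log₂(0.2084/0.6067) = -0.32128

D_KL(P||Q) = 0.02080 + 0.25218 + 1.18292 - 0.32128 = 1.13462 ≈ 1.1346 bits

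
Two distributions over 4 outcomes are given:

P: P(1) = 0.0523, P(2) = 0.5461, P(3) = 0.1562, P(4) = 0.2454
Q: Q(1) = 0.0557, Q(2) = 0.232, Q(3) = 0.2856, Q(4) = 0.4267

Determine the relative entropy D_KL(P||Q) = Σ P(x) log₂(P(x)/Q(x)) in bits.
0.3379 bits

D_KL(P||Q) = Σ P(x) log₂(P(x)/Q(x))

Computing term by term:
  P(1)·log₂(P(1)/Q(1)) = 0.0523·log₂(0.0523/0.0557) = -0.00475
  P(2)·log₂(P(2)/Q(2)) = 0.5461·log₂(0.5461/0.232) = 0.67446
  P(3)·log₂(P(3)/Q(3)) = 0.1562·log₂(0.1562/0.2856) = -0.13599
  P(4)·log₂(P(4)/Q(4)) = 0.2454·log₂(0.2454/0.4267) = -0.19585

D_KL(P||Q) = -0.00475 + 0.67446 - 0.13599 - 0.19585 = 0.33787 ≈ 0.3379 bits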